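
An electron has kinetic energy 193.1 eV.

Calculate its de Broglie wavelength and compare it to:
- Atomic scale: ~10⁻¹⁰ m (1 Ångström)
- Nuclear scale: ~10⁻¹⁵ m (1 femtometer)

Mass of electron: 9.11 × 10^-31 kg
λ = 8.83 × 10^-11 m, which is between nuclear and atomic scales.

Using λ = h/√(2mKE):

KE = 193.1 eV = 3.094 × 10^-17 J

λ = h/√(2mKE)
λ = (6.626 × 10^-34 J·s) / √(2 × 9.11 × 10^-31 kg × 3.094 × 10^-17 J)
λ = 8.83 × 10^-11 m

Comparison:
- Atomic scale (10⁻¹⁰ m): λ is 0.88× this size
- Nuclear scale (10⁻¹⁵ m): λ is 8.8e+04× this size

The wavelength is between nuclear and atomic scales.

This wavelength is appropriate for probing atomic structure but too large for nuclear physics experiments.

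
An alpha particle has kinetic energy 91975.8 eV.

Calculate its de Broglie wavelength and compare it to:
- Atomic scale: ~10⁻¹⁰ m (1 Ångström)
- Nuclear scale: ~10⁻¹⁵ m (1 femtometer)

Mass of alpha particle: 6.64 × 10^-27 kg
λ = 4.74 × 10^-14 m, which is between nuclear and atomic scales.

Using λ = h/√(2mKE):

KE = 91975.8 eV = 1.474 × 10^-14 J

λ = h/√(2mKE)
λ = (6.626 × 10^-34 J·s) / √(2 × 6.64 × 10^-27 kg × 1.474 × 10^-14 J)
λ = 4.74 × 10^-14 m

Comparison:
- Atomic scale (10⁻¹⁰ m): λ is 0.00047× this size
- Nuclear scale (10⁻¹⁵ m): λ is 47× this size

The wavelength is between nuclear and atomic scales.

This wavelength is appropriate for probing atomic structure but too large for nuclear physics experiments.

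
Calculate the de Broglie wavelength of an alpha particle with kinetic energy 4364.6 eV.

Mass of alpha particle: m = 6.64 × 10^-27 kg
2.17 × 10^-13 m

Using λ = h/√(2mKE):

First convert KE to Joules: KE = 4364.6 eV = 6.993 × 10^-16 J

λ = h/√(2mKE)
λ = (6.626 × 10^-34 J·s) / √(2 × 6.64 × 10^-27 kg × 6.993 × 10^-16 J)
λ = 2.17 × 10^-13 m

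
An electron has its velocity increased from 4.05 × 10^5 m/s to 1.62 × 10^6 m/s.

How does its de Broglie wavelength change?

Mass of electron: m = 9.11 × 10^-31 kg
The wavelength decreases by a factor of 4.

Using λ = h/(mv):

Initial wavelength: λ₁ = h/(mv₁) = 1.80 × 10^-9 m
Final wavelength: λ₂ = h/(mv₂) = 4.49 × 10^-10 m

Since λ ∝ 1/v, when velocity increases by a factor of 4, the wavelength decreases by a factor of 4.

λ₂/λ₁ = v₁/v₂ = 1/4

The wavelength decreases by a factor of 4.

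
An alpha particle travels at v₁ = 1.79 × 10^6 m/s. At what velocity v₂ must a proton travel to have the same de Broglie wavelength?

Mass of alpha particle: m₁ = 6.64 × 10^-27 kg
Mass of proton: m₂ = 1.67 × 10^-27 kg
v₂ = 7.12 × 10^6 m/s

For equal de Broglie wavelengths: λ₁ = λ₂

h/(m₁v₁) = h/(m₂v₂)
m₁v₁ = m₂v₂
v₂ = v₁ · (m₁/m₂)

v₂ = 1.79 × 10^6 m/s × (6.64 × 10^-27 kg / 1.67 × 10^-27 kg)
v₂ = 7.12 × 10^6 m/s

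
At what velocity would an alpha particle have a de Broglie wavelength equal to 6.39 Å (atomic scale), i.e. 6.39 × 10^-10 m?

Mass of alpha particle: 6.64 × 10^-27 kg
1.56 × 10^2 m/s

From λ = h/(mv), solve for v:

v = h/(mλ)
v = (6.626 × 10^-34 J·s) / (6.64 × 10^-27 kg × 6.39 × 10^-10 m)
v = 1.56 × 10^2 m/s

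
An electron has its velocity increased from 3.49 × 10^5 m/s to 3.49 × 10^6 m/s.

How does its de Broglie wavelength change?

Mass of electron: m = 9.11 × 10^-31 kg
The wavelength decreases by a factor of 10.

Using λ = h/(mv):

Initial wavelength: λ₁ = h/(mv₁) = 2.08 × 10^-9 m
Final wavelength: λ₂ = h/(mv₂) = 2.08 × 10^-10 m

Since λ ∝ 1/v, when velocity increases by a factor of 10, the wavelength decreases by a factor of 10.

λ₂/λ₁ = v₁/v₂ = 1/10

The wavelength decreases by a factor of 10.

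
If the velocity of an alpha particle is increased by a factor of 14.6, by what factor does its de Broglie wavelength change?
The wavelength decreases by a factor of 14.6.

From λ = h/(mv), the wavelength is inversely proportional to velocity:

λ ∝ 1/v

If v → 14.6v, then λ → λ/14.6

When velocity is increased by a factor of 14.6, the wavelength decreases by a factor of 14.6.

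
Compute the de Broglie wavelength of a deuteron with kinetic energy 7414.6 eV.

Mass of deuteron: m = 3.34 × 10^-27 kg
2.35 × 10^-13 m

Using λ = h/√(2mKE):

First convert KE to Joules: KE = 7414.6 eV = 1.188 × 10^-15 J

λ = h/√(2mKE)
λ = (6.626 × 10^-34 J·s) / √(2 × 3.34 × 10^-27 kg × 1.188 × 10^-15 J)
λ = 2.35 × 10^-13 m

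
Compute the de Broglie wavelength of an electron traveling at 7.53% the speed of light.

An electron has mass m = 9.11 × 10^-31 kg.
3.22 × 10^-11 m

Using the de Broglie relation λ = h/(mv):

v = 7.53% × c = 2.257 × 10^7 m/s

λ = h/(mv)
λ = (6.626 × 10^-34 J·s) / (9.11 × 10^-31 kg × 2.257 × 10^7 m/s)
λ = 3.22 × 10^-11 m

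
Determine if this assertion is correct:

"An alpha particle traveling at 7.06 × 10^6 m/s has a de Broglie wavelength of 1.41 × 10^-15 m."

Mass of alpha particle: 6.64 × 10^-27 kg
False

The claim is incorrect.

Using λ = h/(mv):
λ = (6.626 × 10^-34 J·s) / (6.64 × 10^-27 kg × 7.06 × 10^6 m/s)
λ = 1.41 × 10^-14 m

The actual wavelength differs from the claimed 1.41 × 10^-15 m.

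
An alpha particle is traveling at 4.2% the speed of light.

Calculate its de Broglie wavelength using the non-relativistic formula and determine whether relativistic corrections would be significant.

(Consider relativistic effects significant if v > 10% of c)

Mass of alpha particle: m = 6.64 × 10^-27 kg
No, relativistic corrections are not needed.

Using the non-relativistic de Broglie formula λ = h/(mv):

v = 4.2% × c = 1.259 × 10^7 m/s

λ = h/(mv)
λ = (6.626 × 10^-34 J·s) / (6.64 × 10^-27 kg × 1.259 × 10^7 m/s)
λ = 7.93 × 10^-15 m

Since v = 4.2% of c < 10% of c, relativistic corrections are NOT significant and this non-relativistic result is a good approximation.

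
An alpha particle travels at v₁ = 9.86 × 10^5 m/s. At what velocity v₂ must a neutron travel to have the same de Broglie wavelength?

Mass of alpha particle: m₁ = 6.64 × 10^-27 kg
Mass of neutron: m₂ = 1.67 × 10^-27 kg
v₂ = 3.92 × 10^6 m/s

For equal de Broglie wavelengths: λ₁ = λ₂

h/(m₁v₁) = h/(m₂v₂)
m₁v₁ = m₂v₂
v₂ = v₁ · (m₁/m₂)

v₂ = 9.86 × 10^5 m/s × (6.64 × 10^-27 kg / 1.67 × 10^-27 kg)
v₂ = 3.92 × 10^6 m/s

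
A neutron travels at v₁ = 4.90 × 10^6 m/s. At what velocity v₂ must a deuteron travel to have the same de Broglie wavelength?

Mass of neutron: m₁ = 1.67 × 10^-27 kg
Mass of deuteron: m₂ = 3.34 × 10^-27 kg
v₂ = 2.45 × 10^6 m/s

For equal de Broglie wavelengths: λ₁ = λ₂

h/(m₁v₁) = h/(m₂v₂)
m₁v₁ = m₂v₂
v₂ = v₁ · (m₁/m₂)

v₂ = 4.90 × 10^6 m/s × (1.67 × 10^-27 kg / 3.34 × 10^-27 kg)
v₂ = 2.45 × 10^6 m/s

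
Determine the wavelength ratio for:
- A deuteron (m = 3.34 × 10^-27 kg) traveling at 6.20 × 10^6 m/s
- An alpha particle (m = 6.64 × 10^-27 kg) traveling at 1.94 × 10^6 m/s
λ₁/λ₂ = 0.622

Using λ = h/(mv):

λ₁ = h/(m₁v₁) = 3.20 × 10^-14 m
λ₂ = h/(m₂v₂) = 5.14 × 10^-14 m

Ratio λ₁/λ₂ = (m₂v₂)/(m₁v₁)
         = (6.64 × 10^-27 kg × 1.94 × 10^6 m/s) / (3.34 × 10^-27 kg × 6.20 × 10^6 m/s)
         = 0.622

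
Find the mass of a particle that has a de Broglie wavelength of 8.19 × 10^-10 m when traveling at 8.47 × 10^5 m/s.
9.55 × 10^-31 kg

From the de Broglie relation λ = h/(mv), we solve for m:

m = h/(λv)
m = (6.626 × 10^-34 J·s) / (8.19 × 10^-10 m × 8.47 × 10^5 m/s)
m = 9.55 × 10^-31 kg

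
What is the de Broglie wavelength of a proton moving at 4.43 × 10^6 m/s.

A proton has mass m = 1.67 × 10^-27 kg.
8.96 × 10^-14 m

Using the de Broglie relation λ = h/(mv):

λ = h/(mv)
λ = (6.626 × 10^-34 J·s) / (1.67 × 10^-27 kg × 4.43 × 10^6 m/s)
λ = 8.96 × 10^-14 m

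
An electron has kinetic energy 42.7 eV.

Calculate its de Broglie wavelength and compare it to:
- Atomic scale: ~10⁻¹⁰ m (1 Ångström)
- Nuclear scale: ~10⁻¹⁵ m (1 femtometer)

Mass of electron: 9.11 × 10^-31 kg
λ = 1.88 × 10^-10 m, which is larger than typical atomic dimensions (~1 Å).

Using λ = h/√(2mKE):

KE = 42.7 eV = 6.841 × 10^-18 J

λ = h/√(2mKE)
λ = (6.626 × 10^-34 J·s) / √(2 × 9.11 × 10^-31 kg × 6.841 × 10^-18 J)
λ = 1.88 × 10^-10 m

Comparison:
- Atomic scale (10⁻¹⁰ m): λ is 1.9× this size
- Nuclear scale (10⁻¹⁵ m): λ is 1.9e+05× this size

The wavelength is larger than typical atomic dimensions (~1 Å).

This wavelength is significant for atomic-scale phenomena like electron diffraction from crystal lattices.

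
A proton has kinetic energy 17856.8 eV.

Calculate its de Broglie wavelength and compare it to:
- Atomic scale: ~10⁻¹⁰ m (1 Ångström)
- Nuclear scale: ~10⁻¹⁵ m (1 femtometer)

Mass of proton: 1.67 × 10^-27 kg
λ = 2.14 × 10^-13 m, which is between nuclear and atomic scales.

Using λ = h/√(2mKE):

KE = 17856.8 eV = 2.861 × 10^-15 J

λ = h/√(2mKE)
λ = (6.626 × 10^-34 J·s) / √(2 × 1.67 × 10^-27 kg × 2.861 × 10^-15 J)
λ = 2.14 × 10^-13 m

Comparison:
- Atomic scale (10⁻¹⁰ m): λ is 0.0021× this size
- Nuclear scale (10⁻¹⁵ m): λ is 2.1e+02× this size

The wavelength is between nuclear and atomic scales.

This wavelength is appropriate for probing atomic structure but too large for nuclear physics experiments.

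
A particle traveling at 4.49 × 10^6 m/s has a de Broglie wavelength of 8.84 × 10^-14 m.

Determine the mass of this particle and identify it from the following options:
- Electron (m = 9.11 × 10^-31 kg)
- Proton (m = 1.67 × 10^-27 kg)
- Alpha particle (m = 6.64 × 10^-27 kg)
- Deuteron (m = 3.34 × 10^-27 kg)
The particle is a proton.

From λ = h/(mv), solve for mass:

m = h/(λv)
m = (6.626 × 10^-34 J·s) / (8.84 × 10^-14 m × 4.49 × 10^6 m/s)
m = 1.67 × 10^-27 kg

Comparing with the listed masses, this is closest to a proton.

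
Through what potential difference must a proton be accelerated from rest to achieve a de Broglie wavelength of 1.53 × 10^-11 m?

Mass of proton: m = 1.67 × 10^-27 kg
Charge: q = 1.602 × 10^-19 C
3.51 V

From λ = h/√(2mqV), we solve for V:

λ² = h²/(2mqV)
V = h²/(2mqλ²)
V = (6.626 × 10^-34 J·s)² / (2 × 1.67 × 10^-27 kg × 1.602 × 10^-19 C × (1.53 × 10^-11 m)²)
V = 3.51 V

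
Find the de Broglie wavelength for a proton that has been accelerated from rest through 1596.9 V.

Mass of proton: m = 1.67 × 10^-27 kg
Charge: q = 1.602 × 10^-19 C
7.17 × 10^-13 m

When a particle is accelerated through voltage V, it gains kinetic energy KE = qV.

The de Broglie wavelength is then λ = h/√(2mqV):

λ = h/√(2mqV)
λ = (6.626 × 10^-34 J·s) / √(2 × 1.67 × 10^-27 kg × 1.602 × 10^-19 C × 1596.9 V)
λ = 7.17 × 10^-13 m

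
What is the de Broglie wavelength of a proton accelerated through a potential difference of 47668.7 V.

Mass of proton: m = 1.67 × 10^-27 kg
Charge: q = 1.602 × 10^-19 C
1.31 × 10^-13 m

When a particle is accelerated through voltage V, it gains kinetic energy KE = qV.

The de Broglie wavelength is then λ = h/√(2mqV):

λ = h/√(2mqV)
λ = (6.626 × 10^-34 J·s) / √(2 × 1.67 × 10^-27 kg × 1.602 × 10^-19 C × 47668.7 V)
λ = 1.31 × 10^-13 m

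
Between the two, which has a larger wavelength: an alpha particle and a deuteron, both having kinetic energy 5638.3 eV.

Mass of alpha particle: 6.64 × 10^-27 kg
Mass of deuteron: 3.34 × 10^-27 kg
The deuteron has the longer wavelength.

Using λ = h/√(2mKE):

For alpha particle: λ₁ = h/√(2m₁KE) = 1.91 × 10^-13 m
For deuteron: λ₂ = h/√(2m₂KE) = 2.70 × 10^-13 m

Since λ ∝ 1/√m at constant kinetic energy, the lighter particle has the longer wavelength.

The deuteron has the longer de Broglie wavelength.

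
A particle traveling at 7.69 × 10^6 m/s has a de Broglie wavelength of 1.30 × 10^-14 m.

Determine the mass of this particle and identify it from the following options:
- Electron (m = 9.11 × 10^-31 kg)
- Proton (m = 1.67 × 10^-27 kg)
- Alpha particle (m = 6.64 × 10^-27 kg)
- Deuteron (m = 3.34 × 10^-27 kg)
The particle is an alpha particle.

From λ = h/(mv), solve for mass:

m = h/(λv)
m = (6.626 × 10^-34 J·s) / (1.30 × 10^-14 m × 7.69 × 10^6 m/s)
m = 6.63 × 10^-27 kg

Comparing with the listed masses, this is closest to an alpha particle.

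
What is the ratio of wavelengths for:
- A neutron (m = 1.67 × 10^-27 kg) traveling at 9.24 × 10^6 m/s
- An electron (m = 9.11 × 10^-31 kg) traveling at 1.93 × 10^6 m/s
λ₁/λ₂ = 1.14 × 10^-4

Using λ = h/(mv):

λ₁ = h/(m₁v₁) = 4.29 × 10^-14 m
λ₂ = h/(m₂v₂) = 3.77 × 10^-10 m

Ratio λ₁/λ₂ = (m₂v₂)/(m₁v₁)
         = (9.11 × 10^-31 kg × 1.93 × 10^6 m/s) / (1.67 × 10^-27 kg × 9.24 × 10^6 m/s)
         = 1.14 × 10^-4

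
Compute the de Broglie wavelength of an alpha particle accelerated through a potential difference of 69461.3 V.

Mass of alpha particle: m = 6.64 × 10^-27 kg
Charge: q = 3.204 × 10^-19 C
3.85 × 10^-14 m

When a particle is accelerated through voltage V, it gains kinetic energy KE = qV.

The de Broglie wavelength is then λ = h/√(2mqV):

λ = h/√(2mqV)
λ = (6.626 × 10^-34 J·s) / √(2 × 6.64 × 10^-27 kg × 3.204 × 10^-19 C × 69461.3 V)
λ = 3.85 × 10^-14 m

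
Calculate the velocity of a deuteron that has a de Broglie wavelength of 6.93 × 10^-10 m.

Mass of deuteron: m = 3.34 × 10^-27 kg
2.86 × 10^2 m/s

From the de Broglie relation λ = h/(mv), we solve for v:

v = h/(mλ)
v = (6.626 × 10^-34 J·s) / (3.34 × 10^-27 kg × 6.93 × 10^-10 m)
v = 2.86 × 10^2 m/s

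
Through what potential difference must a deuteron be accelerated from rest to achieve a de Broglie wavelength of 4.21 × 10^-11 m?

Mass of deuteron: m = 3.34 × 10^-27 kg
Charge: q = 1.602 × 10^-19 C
2.31 × 10^-1 V

From λ = h/√(2mqV), we solve for V:

λ² = h²/(2mqV)
V = h²/(2mqλ²)
V = (6.626 × 10^-34 J·s)² / (2 × 3.34 × 10^-27 kg × 1.602 × 10^-19 C × (4.21 × 10^-11 m)²)
V = 2.31 × 10^-1 V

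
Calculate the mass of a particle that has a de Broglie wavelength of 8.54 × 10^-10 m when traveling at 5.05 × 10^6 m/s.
1.54 × 10^-31 kg

From the de Broglie relation λ = h/(mv), we solve for m:

m = h/(λv)
m = (6.626 × 10^-34 J·s) / (8.54 × 10^-10 m × 5.05 × 10^6 m/s)
m = 1.54 × 10^-31 kg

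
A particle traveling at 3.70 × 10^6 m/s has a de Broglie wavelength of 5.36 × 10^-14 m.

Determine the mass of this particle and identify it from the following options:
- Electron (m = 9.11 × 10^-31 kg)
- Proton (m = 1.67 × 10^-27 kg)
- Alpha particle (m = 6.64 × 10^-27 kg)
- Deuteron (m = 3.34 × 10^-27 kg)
The particle is a deuteron.

From λ = h/(mv), solve for mass:

m = h/(λv)
m = (6.626 × 10^-34 J·s) / (5.36 × 10^-14 m × 3.70 × 10^6 m/s)
m = 3.34 × 10^-27 kg

Comparing with the listed masses, this is closest to a deuteron.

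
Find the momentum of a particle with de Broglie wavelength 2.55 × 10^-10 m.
2.60 × 10^-24 kg·m/s

From the de Broglie relation λ = h/p, we solve for p:

p = h/λ
p = (6.626 × 10^-34 J·s) / (2.55 × 10^-10 m)
p = 2.60 × 10^-24 kg·m/s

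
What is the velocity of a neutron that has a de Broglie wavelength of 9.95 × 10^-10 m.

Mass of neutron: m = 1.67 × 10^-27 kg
3.99 × 10^2 m/s

From the de Broglie relation λ = h/(mv), we solve for v:

v = h/(mλ)
v = (6.626 × 10^-34 J·s) / (1.67 × 10^-27 kg × 9.95 × 10^-10 m)
v = 3.99 × 10^2 m/s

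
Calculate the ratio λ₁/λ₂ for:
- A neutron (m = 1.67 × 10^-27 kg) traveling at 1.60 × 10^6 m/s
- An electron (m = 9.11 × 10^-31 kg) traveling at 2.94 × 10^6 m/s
λ₁/λ₂ = 1.00 × 10^-3

Using λ = h/(mv):

λ₁ = h/(m₁v₁) = 2.48 × 10^-13 m
λ₂ = h/(m₂v₂) = 2.47 × 10^-10 m

Ratio λ₁/λ₂ = (m₂v₂)/(m₁v₁)
         = (9.11 × 10^-31 kg × 2.94 × 10^6 m/s) / (1.67 × 10^-27 kg × 1.60 × 10^6 m/s)
         = 1.00 × 10^-3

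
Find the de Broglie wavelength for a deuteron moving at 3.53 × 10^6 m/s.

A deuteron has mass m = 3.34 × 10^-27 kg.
5.62 × 10^-14 m

Using the de Broglie relation λ = h/(mv):

λ = h/(mv)
λ = (6.626 × 10^-34 J·s) / (3.34 × 10^-27 kg × 3.53 × 10^6 m/s)
λ = 5.62 × 10^-14 m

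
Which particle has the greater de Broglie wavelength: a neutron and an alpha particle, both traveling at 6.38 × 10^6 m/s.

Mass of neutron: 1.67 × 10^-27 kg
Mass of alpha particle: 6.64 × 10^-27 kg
The neutron has the longer wavelength.

Using λ = h/(mv), since both particles have the same velocity, the wavelength depends only on mass.

For neutron: λ₁ = h/(m₁v) = 6.22 × 10^-14 m
For alpha particle: λ₂ = h/(m₂v) = 1.56 × 10^-14 m

Since λ ∝ 1/m at constant velocity, the lighter particle has the longer wavelength.

The neutron has the longer de Broglie wavelength.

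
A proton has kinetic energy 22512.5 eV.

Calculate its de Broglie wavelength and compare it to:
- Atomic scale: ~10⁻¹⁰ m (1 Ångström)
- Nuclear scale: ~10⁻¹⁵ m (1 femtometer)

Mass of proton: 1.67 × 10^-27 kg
λ = 1.91 × 10^-13 m, which is between nuclear and atomic scales.

Using λ = h/√(2mKE):

KE = 22512.5 eV = 3.607 × 10^-15 J

λ = h/√(2mKE)
λ = (6.626 × 10^-34 J·s) / √(2 × 1.67 × 10^-27 kg × 3.607 × 10^-15 J)
λ = 1.91 × 10^-13 m

Comparison:
- Atomic scale (10⁻¹⁰ m): λ is 0.0019× this size
- Nuclear scale (10⁻¹⁵ m): λ is 1.9e+02× this size

The wavelength is between nuclear and atomic scales.

This wavelength is appropriate for probing atomic structure but too large for nuclear physics experiments.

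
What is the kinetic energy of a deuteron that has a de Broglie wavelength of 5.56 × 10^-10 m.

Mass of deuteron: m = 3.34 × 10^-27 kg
2.13 × 10^-22 J (or 1.33 × 10^-3 eV)

From λ = h/√(2mKE), we solve for KE:

λ² = h²/(2mKE)
KE = h²/(2mλ²)
KE = (6.626 × 10^-34 J·s)² / (2 × 3.34 × 10^-27 kg × (5.56 × 10^-10 m)²)
KE = 2.13 × 10^-22 J
KE = 1.33 × 10^-3 eV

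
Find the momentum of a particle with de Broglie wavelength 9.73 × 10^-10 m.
6.81 × 10^-25 kg·m/s

From the de Broglie relation λ = h/p, we solve for p:

p = h/λ
p = (6.626 × 10^-34 J·s) / (9.73 × 10^-10 m)
p = 6.81 × 10^-25 kg·m/s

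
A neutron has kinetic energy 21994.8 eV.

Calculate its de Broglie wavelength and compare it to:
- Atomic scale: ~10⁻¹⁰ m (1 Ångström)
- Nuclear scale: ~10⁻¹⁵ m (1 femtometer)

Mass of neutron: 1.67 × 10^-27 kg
λ = 1.93 × 10^-13 m, which is between nuclear and atomic scales.

Using λ = h/√(2mKE):

KE = 21994.8 eV = 3.524 × 10^-15 J

λ = h/√(2mKE)
λ = (6.626 × 10^-34 J·s) / √(2 × 1.67 × 10^-27 kg × 3.524 × 10^-15 J)
λ = 1.93 × 10^-13 m

Comparison:
- Atomic scale (10⁻¹⁰ m): λ is 0.0019× this size
- Nuclear scale (10⁻¹⁵ m): λ is 1.9e+02× this size

The wavelength is between nuclear and atomic scales.

This wavelength is appropriate for probing atomic structure but too large for nuclear physics experiments.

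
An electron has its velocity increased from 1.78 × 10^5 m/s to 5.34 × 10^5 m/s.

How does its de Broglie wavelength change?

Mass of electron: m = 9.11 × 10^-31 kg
The wavelength decreases by a factor of 3.

Using λ = h/(mv):

Initial wavelength: λ₁ = h/(mv₁) = 4.09 × 10^-9 m
Final wavelength: λ₂ = h/(mv₂) = 1.36 × 10^-9 m

Since λ ∝ 1/v, when velocity increases by a factor of 3, the wavelength decreases by a factor of 3.

λ₂/λ₁ = v₁/v₂ = 1/3

The wavelength decreases by a factor of 3.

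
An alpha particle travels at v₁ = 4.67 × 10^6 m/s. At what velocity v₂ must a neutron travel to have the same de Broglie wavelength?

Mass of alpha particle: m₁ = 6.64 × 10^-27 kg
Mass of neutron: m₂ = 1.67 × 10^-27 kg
v₂ = 1.86 × 10^7 m/s

For equal de Broglie wavelengths: λ₁ = λ₂

h/(m₁v₁) = h/(m₂v₂)
m₁v₁ = m₂v₂
v₂ = v₁ · (m₁/m₂)

v₂ = 4.67 × 10^6 m/s × (6.64 × 10^-27 kg / 1.67 × 10^-27 kg)
v₂ = 1.86 × 10^7 m/s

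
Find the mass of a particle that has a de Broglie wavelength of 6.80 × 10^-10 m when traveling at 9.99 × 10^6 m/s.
9.75 × 10^-32 kg

From the de Broglie relation λ = h/(mv), we solve for m:

m = h/(λv)
m = (6.626 × 10^-34 J·s) / (6.80 × 10^-10 m × 9.99 × 10^6 m/s)
m = 9.75 × 10^-32 kg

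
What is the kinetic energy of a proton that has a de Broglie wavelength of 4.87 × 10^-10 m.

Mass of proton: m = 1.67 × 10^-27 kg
5.54 × 10^-22 J (or 3.46 × 10^-3 eV)

From λ = h/√(2mKE), we solve for KE:

λ² = h²/(2mKE)
KE = h²/(2mλ²)
KE = (6.626 × 10^-34 J·s)² / (2 × 1.67 × 10^-27 kg × (4.87 × 10^-10 m)²)
KE = 5.54 × 10^-22 J
KE = 3.46 × 10^-3 eV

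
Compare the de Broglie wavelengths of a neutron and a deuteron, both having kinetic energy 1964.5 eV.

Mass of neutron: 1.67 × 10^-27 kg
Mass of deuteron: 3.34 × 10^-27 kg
The neutron has the longer wavelength.

Using λ = h/√(2mKE):

For neutron: λ₁ = h/√(2m₁KE) = 6.46 × 10^-13 m
For deuteron: λ₂ = h/√(2m₂KE) = 4.57 × 10^-13 m

Since λ ∝ 1/√m at constant kinetic energy, the lighter particle has the longer wavelength.

The neutron has the longer de Broglie wavelength.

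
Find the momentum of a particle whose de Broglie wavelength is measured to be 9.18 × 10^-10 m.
7.22 × 10^-25 kg·m/s

From the de Broglie relation λ = h/p, we solve for p:

p = h/λ
p = (6.626 × 10^-34 J·s) / (9.18 × 10^-10 m)
p = 7.22 × 10^-25 kg·m/s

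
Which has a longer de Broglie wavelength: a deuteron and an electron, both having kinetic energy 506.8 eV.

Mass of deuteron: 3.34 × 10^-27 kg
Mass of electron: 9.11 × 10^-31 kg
The electron has the longer wavelength.

Using λ = h/√(2mKE):

For deuteron: λ₁ = h/√(2m₁KE) = 9.00 × 10^-13 m
For electron: λ₂ = h/√(2m₂KE) = 5.45 × 10^-11 m

Since λ ∝ 1/√m at constant kinetic energy, the lighter particle has the longer wavelength.

The electron has the longer de Broglie wavelength.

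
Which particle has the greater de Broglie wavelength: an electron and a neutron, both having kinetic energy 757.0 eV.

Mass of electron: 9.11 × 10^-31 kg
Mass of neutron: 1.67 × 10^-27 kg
The electron has the longer wavelength.

Using λ = h/√(2mKE):

For electron: λ₁ = h/√(2m₁KE) = 4.46 × 10^-11 m
For neutron: λ₂ = h/√(2m₂KE) = 1.04 × 10^-12 m

Since λ ∝ 1/√m at constant kinetic energy, the lighter particle has the longer wavelength.

The electron has the longer de Broglie wavelength.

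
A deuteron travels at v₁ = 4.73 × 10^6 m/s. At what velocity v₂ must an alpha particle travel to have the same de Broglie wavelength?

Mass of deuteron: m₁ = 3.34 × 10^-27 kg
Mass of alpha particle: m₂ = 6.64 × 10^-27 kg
v₂ = 2.38 × 10^6 m/s

For equal de Broglie wavelengths: λ₁ = λ₂

h/(m₁v₁) = h/(m₂v₂)
m₁v₁ = m₂v₂
v₂ = v₁ · (m₁/m₂)

v₂ = 4.73 × 10^6 m/s × (3.34 × 10^-27 kg / 6.64 × 10^-27 kg)
v₂ = 2.38 × 10^6 m/s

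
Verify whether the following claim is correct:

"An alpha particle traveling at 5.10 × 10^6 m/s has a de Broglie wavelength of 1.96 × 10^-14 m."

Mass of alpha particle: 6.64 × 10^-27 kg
True

The claim is correct.

Using λ = h/(mv):
λ = (6.626 × 10^-34 J·s) / (6.64 × 10^-27 kg × 5.10 × 10^6 m/s)
λ = 1.96 × 10^-14 m

This matches the claimed value.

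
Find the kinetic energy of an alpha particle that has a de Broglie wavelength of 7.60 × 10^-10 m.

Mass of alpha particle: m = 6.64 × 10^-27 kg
5.72 × 10^-23 J (or 3.57 × 10^-4 eV)

From λ = h/√(2mKE), we solve for KE:

λ² = h²/(2mKE)
KE = h²/(2mλ²)
KE = (6.626 × 10^-34 J·s)² / (2 × 6.64 × 10^-27 kg × (7.60 × 10^-10 m)²)
KE = 5.72 × 10^-23 J
KE = 3.57 × 10^-4 eV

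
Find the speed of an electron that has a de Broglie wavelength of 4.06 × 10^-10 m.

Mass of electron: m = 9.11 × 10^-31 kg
1.79 × 10^6 m/s

From the de Broglie relation λ = h/(mv), we solve for v:

v = h/(mλ)
v = (6.626 × 10^-34 J·s) / (9.11 × 10^-31 kg × 4.06 × 10^-10 m)
v = 1.79 × 10^6 m/s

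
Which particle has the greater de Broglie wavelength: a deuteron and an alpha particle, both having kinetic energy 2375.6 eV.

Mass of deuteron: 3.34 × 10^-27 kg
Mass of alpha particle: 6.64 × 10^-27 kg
The deuteron has the longer wavelength.

Using λ = h/√(2mKE):

For deuteron: λ₁ = h/√(2m₁KE) = 4.16 × 10^-13 m
For alpha particle: λ₂ = h/√(2m₂KE) = 2.95 × 10^-13 m

Since λ ∝ 1/√m at constant kinetic energy, the lighter particle has the longer wavelength.

The deuteron has the longer de Broglie wavelength.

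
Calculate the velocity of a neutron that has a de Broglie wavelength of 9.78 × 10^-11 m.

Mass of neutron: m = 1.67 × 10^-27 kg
4.06 × 10^3 m/s

From the de Broglie relation λ = h/(mv), we solve for v:

v = h/(mλ)
v = (6.626 × 10^-34 J·s) / (1.67 × 10^-27 kg × 9.78 × 10^-11 m)
v = 4.06 × 10^3 m/s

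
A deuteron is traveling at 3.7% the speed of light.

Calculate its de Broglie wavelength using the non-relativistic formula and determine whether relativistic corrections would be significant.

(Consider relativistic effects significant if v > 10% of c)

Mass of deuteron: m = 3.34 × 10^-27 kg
No, relativistic corrections are not needed.

Using the non-relativistic de Broglie formula λ = h/(mv):

v = 3.7% × c = 1.109 × 10^7 m/s

λ = h/(mv)
λ = (6.626 × 10^-34 J·s) / (3.34 × 10^-27 kg × 1.109 × 10^7 m/s)
λ = 1.79 × 10^-14 m

Since v = 3.7% of c < 10% of c, relativistic corrections are NOT significant and this non-relativistic result is a good approximation.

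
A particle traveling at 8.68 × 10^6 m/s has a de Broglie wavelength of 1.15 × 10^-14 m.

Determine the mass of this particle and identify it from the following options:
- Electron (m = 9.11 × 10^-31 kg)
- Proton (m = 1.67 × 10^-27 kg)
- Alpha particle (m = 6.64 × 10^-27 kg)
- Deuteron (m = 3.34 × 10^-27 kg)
The particle is an alpha particle.

From λ = h/(mv), solve for mass:

m = h/(λv)
m = (6.626 × 10^-34 J·s) / (1.15 × 10^-14 m × 8.68 × 10^6 m/s)
m = 6.64 × 10^-27 kg

Comparing with the listed masses, this is closest to an alpha particle.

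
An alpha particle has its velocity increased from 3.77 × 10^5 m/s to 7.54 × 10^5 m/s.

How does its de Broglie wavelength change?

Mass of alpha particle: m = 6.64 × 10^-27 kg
The wavelength decreases by a factor of 2.

Using λ = h/(mv):

Initial wavelength: λ₁ = h/(mv₁) = 2.65 × 10^-13 m
Final wavelength: λ₂ = h/(mv₂) = 1.32 × 10^-13 m

Since λ ∝ 1/v, when velocity increases by a factor of 2, the wavelength decreases by a factor of 2.

λ₂/λ₁ = v₁/v₂ = 1/2

The wavelength decreases by a factor of 2.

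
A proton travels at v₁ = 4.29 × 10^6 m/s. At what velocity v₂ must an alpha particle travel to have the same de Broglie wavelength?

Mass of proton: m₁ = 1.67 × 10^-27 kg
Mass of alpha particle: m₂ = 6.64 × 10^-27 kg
v₂ = 1.08 × 10^6 m/s

For equal de Broglie wavelengths: λ₁ = λ₂

h/(m₁v₁) = h/(m₂v₂)
m₁v₁ = m₂v₂
v₂ = v₁ · (m₁/m₂)

v₂ = 4.29 × 10^6 m/s × (1.67 × 10^-27 kg / 6.64 × 10^-27 kg)
v₂ = 1.08 × 10^6 m/s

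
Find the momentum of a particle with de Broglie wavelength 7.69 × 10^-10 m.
8.62 × 10^-25 kg·m/s

From the de Broglie relation λ = h/p, we solve for p:

p = h/λ
p = (6.626 × 10^-34 J·s) / (7.69 × 10^-10 m)
p = 8.62 × 10^-25 kg·m/s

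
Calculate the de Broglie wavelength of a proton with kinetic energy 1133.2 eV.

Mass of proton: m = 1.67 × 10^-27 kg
8.51 × 10^-13 m

Using λ = h/√(2mKE):

First convert KE to Joules: KE = 1133.2 eV = 1.816 × 10^-16 J

λ = h/√(2mKE)
λ = (6.626 × 10^-34 J·s) / √(2 × 1.67 × 10^-27 kg × 1.816 × 10^-16 J)
λ = 8.51 × 10^-13 m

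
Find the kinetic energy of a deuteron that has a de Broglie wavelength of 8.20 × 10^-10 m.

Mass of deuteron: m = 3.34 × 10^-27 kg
9.77 × 10^-23 J (or 6.10 × 10^-4 eV)

From λ = h/√(2mKE), we solve for KE:

λ² = h²/(2mKE)
KE = h²/(2mλ²)
KE = (6.626 × 10^-34 J·s)² / (2 × 3.34 × 10^-27 kg × (8.20 × 10^-10 m)²)
KE = 9.77 × 10^-23 J
KE = 6.10 × 10^-4 eV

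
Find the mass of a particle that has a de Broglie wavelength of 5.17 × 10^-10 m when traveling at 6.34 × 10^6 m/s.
2.02 × 10^-31 kg

From the de Broglie relation λ = h/(mv), we solve for m:

m = h/(λv)
m = (6.626 × 10^-34 J·s) / (5.17 × 10^-10 m × 6.34 × 10^6 m/s)
m = 2.02 × 10^-31 kg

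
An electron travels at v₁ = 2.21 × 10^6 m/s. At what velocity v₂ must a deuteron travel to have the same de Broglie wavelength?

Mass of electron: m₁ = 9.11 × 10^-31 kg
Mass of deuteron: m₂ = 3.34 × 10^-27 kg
v₂ = 6.03 × 10^2 m/s

For equal de Broglie wavelengths: λ₁ = λ₂

h/(m₁v₁) = h/(m₂v₂)
m₁v₁ = m₂v₂
v₂ = v₁ · (m₁/m₂)

v₂ = 2.21 × 10^6 m/s × (9.11 × 10^-31 kg / 3.34 × 10^-27 kg)
v₂ = 6.03 × 10^2 m/s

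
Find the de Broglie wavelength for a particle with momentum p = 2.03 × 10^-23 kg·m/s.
3.26 × 10^-11 m

Using the de Broglie relation λ = h/p:

λ = h/p
λ = (6.626 × 10^-34 J·s) / (2.03 × 10^-23 kg·m/s)
λ = 3.26 × 10^-11 m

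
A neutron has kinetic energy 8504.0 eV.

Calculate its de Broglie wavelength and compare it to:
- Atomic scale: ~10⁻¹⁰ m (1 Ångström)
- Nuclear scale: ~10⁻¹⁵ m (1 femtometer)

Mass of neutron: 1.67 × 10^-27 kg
λ = 3.11 × 10^-13 m, which is between nuclear and atomic scales.

Using λ = h/√(2mKE):

KE = 8504.0 eV = 1.362 × 10^-15 J

λ = h/√(2mKE)
λ = (6.626 × 10^-34 J·s) / √(2 × 1.67 × 10^-27 kg × 1.362 × 10^-15 J)
λ = 3.11 × 10^-13 m

Comparison:
- Atomic scale (10⁻¹⁰ m): λ is 0.0031× this size
- Nuclear scale (10⁻¹⁵ m): λ is 3.1e+02× this size

The wavelength is between nuclear and atomic scales.

This wavelength is appropriate for probing atomic structure but too large for nuclear physics experiments.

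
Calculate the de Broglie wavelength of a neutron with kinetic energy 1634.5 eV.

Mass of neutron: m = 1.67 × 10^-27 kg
7.08 × 10^-13 m

Using λ = h/√(2mKE):

First convert KE to Joules: KE = 1634.5 eV = 2.619 × 10^-16 J

λ = h/√(2mKE)
λ = (6.626 × 10^-34 J·s) / √(2 × 1.67 × 10^-27 kg × 2.619 × 10^-16 J)
λ = 7.08 × 10^-13 m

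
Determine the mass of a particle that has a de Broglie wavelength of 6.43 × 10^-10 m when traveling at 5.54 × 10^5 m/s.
1.86 × 10^-30 kg

From the de Broglie relation λ = h/(mv), we solve for m:

m = h/(λv)
m = (6.626 × 10^-34 J·s) / (6.43 × 10^-10 m × 5.54 × 10^5 m/s)
m = 1.86 × 10^-30 kg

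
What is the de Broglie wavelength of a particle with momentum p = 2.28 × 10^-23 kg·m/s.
2.91 × 10^-11 m

Using the de Broglie relation λ = h/p:

λ = h/p
λ = (6.626 × 10^-34 J·s) / (2.28 × 10^-23 kg·m/s)
λ = 2.91 × 10^-11 m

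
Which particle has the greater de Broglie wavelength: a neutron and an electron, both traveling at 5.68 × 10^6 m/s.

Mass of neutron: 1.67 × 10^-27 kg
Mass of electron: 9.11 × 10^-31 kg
The electron has the longer wavelength.

Using λ = h/(mv), since both particles have the same velocity, the wavelength depends only on mass.

For neutron: λ₁ = h/(m₁v) = 6.99 × 10^-14 m
For electron: λ₂ = h/(m₂v) = 1.28 × 10^-10 m

Since λ ∝ 1/m at constant velocity, the lighter particle has the longer wavelength.

The electron has the longer de Broglie wavelength.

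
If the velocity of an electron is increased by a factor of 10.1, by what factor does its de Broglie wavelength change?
The wavelength decreases by a factor of 10.1.

From λ = h/(mv), the wavelength is inversely proportional to velocity:

λ ∝ 1/v

If v → 10.1v, then λ → λ/10.1

When velocity is increased by a factor of 10.1, the wavelength decreases by a factor of 10.1.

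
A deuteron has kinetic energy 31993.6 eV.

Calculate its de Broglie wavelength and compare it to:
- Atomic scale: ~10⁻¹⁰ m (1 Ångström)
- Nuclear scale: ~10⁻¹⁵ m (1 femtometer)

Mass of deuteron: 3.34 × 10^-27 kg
λ = 1.13 × 10^-13 m, which is between nuclear and atomic scales.

Using λ = h/√(2mKE):

KE = 31993.6 eV = 5.126 × 10^-15 J

λ = h/√(2mKE)
λ = (6.626 × 10^-34 J·s) / √(2 × 3.34 × 10^-27 kg × 5.126 × 10^-15 J)
λ = 1.13 × 10^-13 m

Comparison:
- Atomic scale (10⁻¹⁰ m): λ is 0.0011× this size
- Nuclear scale (10⁻¹⁵ m): λ is 1.1e+02× this size

The wavelength is between nuclear and atomic scales.

This wavelength is appropriate for probing atomic structure but too large for nuclear physics experiments.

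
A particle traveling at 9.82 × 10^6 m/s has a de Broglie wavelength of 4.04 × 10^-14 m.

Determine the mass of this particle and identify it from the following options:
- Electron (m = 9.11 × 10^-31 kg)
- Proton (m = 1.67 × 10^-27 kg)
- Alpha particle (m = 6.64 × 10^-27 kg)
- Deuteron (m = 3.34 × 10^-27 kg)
The particle is a proton.

From λ = h/(mv), solve for mass:

m = h/(λv)
m = (6.626 × 10^-34 J·s) / (4.04 × 10^-14 m × 9.82 × 10^6 m/s)
m = 1.67 × 10^-27 kg

Comparing with the listed masses, this is closest to a proton.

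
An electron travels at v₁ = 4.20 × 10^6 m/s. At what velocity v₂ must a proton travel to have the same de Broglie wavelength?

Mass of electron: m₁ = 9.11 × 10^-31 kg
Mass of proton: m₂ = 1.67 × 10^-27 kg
v₂ = 2.29 × 10^3 m/s

For equal de Broglie wavelengths: λ₁ = λ₂

h/(m₁v₁) = h/(m₂v₂)
m₁v₁ = m₂v₂
v₂ = v₁ · (m₁/m₂)

v₂ = 4.20 × 10^6 m/s × (9.11 × 10^-31 kg / 1.67 × 10^-27 kg)
v₂ = 2.29 × 10^3 m/s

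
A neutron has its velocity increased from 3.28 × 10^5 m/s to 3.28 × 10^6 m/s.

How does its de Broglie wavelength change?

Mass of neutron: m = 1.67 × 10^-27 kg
The wavelength decreases by a factor of 10.

Using λ = h/(mv):

Initial wavelength: λ₁ = h/(mv₁) = 1.21 × 10^-12 m
Final wavelength: λ₂ = h/(mv₂) = 1.21 × 10^-13 m

Since λ ∝ 1/v, when velocity increases by a factor of 10, the wavelength decreases by a factor of 10.

λ₂/λ₁ = v₁/v₂ = 1/10

The wavelength decreases by a factor of 10.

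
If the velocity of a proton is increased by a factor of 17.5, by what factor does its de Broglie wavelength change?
The wavelength decreases by a factor of 17.5.

From λ = h/(mv), the wavelength is inversely proportional to velocity:

λ ∝ 1/v

If v → 17.5v, then λ → λ/17.5

When velocity is increased by a factor of 17.5, the wavelength decreases by a factor of 17.5.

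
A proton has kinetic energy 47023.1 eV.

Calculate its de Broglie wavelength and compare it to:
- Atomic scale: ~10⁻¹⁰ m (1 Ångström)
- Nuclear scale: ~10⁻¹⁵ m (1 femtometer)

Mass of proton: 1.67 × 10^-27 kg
λ = 1.32 × 10^-13 m, which is between nuclear and atomic scales.

Using λ = h/√(2mKE):

KE = 47023.1 eV = 7.534 × 10^-15 J

λ = h/√(2mKE)
λ = (6.626 × 10^-34 J·s) / √(2 × 1.67 × 10^-27 kg × 7.534 × 10^-15 J)
λ = 1.32 × 10^-13 m

Comparison:
- Atomic scale (10⁻¹⁰ m): λ is 0.0013× this size
- Nuclear scale (10⁻¹⁵ m): λ is 1.3e+02× this size

The wavelength is between nuclear and atomic scales.

This wavelength is appropriate for probing atomic structure but too large for nuclear physics experiments.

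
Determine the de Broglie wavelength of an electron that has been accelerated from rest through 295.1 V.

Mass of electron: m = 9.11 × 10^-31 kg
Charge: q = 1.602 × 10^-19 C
7.14 × 10^-11 m

When a particle is accelerated through voltage V, it gains kinetic energy KE = qV.

The de Broglie wavelength is then λ = h/√(2mqV):

λ = h/√(2mqV)
λ = (6.626 × 10^-34 J·s) / √(2 × 9.11 × 10^-31 kg × 1.602 × 10^-19 C × 295.1 V)
λ = 7.14 × 10^-11 m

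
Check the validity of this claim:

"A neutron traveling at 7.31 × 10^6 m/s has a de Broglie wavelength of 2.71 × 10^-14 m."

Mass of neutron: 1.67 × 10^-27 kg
False

The claim is incorrect.

Using λ = h/(mv):
λ = (6.626 × 10^-34 J·s) / (1.67 × 10^-27 kg × 7.31 × 10^6 m/s)
λ = 5.43 × 10^-14 m

The actual wavelength differs from the claimed 2.71 × 10^-14 m.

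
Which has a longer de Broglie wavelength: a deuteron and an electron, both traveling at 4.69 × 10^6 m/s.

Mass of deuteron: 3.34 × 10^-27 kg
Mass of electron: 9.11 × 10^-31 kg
The electron has the longer wavelength.

Using λ = h/(mv), since both particles have the same velocity, the wavelength depends only on mass.

For deuteron: λ₁ = h/(m₁v) = 4.23 × 10^-14 m
For electron: λ₂ = h/(m₂v) = 1.55 × 10^-10 m

Since λ ∝ 1/m at constant velocity, the lighter particle has the longer wavelength.

The electron has the longer de Broglie wavelength.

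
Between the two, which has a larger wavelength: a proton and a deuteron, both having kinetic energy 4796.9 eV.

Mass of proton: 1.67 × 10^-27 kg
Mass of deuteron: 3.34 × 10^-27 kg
The proton has the longer wavelength.

Using λ = h/√(2mKE):

For proton: λ₁ = h/√(2m₁KE) = 4.14 × 10^-13 m
For deuteron: λ₂ = h/√(2m₂KE) = 2.92 × 10^-13 m

Since λ ∝ 1/√m at constant kinetic energy, the lighter particle has the longer wavelength.

The proton has the longer de Broglie wavelength.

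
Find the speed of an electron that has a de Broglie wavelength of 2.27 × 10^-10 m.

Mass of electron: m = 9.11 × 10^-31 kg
3.20 × 10^6 m/s

From the de Broglie relation λ = h/(mv), we solve for v:

v = h/(mλ)
v = (6.626 × 10^-34 J·s) / (9.11 × 10^-31 kg × 2.27 × 10^-10 m)
v = 3.20 × 10^6 m/s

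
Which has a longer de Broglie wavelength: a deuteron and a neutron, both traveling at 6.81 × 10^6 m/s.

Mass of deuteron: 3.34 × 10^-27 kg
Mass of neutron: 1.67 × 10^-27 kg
The neutron has the longer wavelength.

Using λ = h/(mv), since both particles have the same velocity, the wavelength depends only on mass.

For deuteron: λ₁ = h/(m₁v) = 2.91 × 10^-14 m
For neutron: λ₂ = h/(m₂v) = 5.83 × 10^-14 m

Since λ ∝ 1/m at constant velocity, the lighter particle has the longer wavelength.

The neutron has the longer de Broglie wavelength.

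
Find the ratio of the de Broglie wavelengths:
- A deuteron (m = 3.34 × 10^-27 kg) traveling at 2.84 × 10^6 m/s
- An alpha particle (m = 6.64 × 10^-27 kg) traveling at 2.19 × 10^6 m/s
λ₁/λ₂ = 1.53

Using λ = h/(mv):

λ₁ = h/(m₁v₁) = 6.99 × 10^-14 m
λ₂ = h/(m₂v₂) = 4.56 × 10^-14 m

Ratio λ₁/λ₂ = (m₂v₂)/(m₁v₁)
         = (6.64 × 10^-27 kg × 2.19 × 10^6 m/s) / (3.34 × 10^-27 kg × 2.84 × 10^6 m/s)
         = 1.53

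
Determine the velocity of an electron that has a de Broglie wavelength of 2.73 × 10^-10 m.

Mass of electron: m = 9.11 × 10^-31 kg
2.66 × 10^6 m/s

From the de Broglie relation λ = h/(mv), we solve for v:

v = h/(mλ)
v = (6.626 × 10^-34 J·s) / (9.11 × 10^-31 kg × 2.73 × 10^-10 m)
v = 2.66 × 10^6 m/s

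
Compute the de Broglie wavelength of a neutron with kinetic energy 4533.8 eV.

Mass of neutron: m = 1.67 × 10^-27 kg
4.25 × 10^-13 m

Using λ = h/√(2mKE):

First convert KE to Joules: KE = 4533.8 eV = 7.264 × 10^-16 J

λ = h/√(2mKE)
λ = (6.626 × 10^-34 J·s) / √(2 × 1.67 × 10^-27 kg × 7.264 × 10^-16 J)
λ = 4.25 × 10^-13 m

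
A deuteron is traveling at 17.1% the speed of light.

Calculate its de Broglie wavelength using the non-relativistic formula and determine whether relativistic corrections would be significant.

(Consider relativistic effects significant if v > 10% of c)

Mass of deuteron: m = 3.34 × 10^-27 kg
Yes, relativistic corrections are needed.

Using the non-relativistic de Broglie formula λ = h/(mv):

v = 17.1% × c = 5.126 × 10^7 m/s

λ = h/(mv)
λ = (6.626 × 10^-34 J·s) / (3.34 × 10^-27 kg × 5.126 × 10^7 m/s)
λ = 3.87 × 10^-15 m

Since v = 17.1% of c > 10% of c, relativistic corrections ARE significant and the actual wavelength would differ from this non-relativistic estimate.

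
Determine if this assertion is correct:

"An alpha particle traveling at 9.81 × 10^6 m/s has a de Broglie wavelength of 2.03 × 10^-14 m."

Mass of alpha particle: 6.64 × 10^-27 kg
False

The claim is incorrect.

Using λ = h/(mv):
λ = (6.626 × 10^-34 J·s) / (6.64 × 10^-27 kg × 9.81 × 10^6 m/s)
λ = 1.02 × 10^-14 m

The actual wavelength differs from the claimed 2.03 × 10^-14 m.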